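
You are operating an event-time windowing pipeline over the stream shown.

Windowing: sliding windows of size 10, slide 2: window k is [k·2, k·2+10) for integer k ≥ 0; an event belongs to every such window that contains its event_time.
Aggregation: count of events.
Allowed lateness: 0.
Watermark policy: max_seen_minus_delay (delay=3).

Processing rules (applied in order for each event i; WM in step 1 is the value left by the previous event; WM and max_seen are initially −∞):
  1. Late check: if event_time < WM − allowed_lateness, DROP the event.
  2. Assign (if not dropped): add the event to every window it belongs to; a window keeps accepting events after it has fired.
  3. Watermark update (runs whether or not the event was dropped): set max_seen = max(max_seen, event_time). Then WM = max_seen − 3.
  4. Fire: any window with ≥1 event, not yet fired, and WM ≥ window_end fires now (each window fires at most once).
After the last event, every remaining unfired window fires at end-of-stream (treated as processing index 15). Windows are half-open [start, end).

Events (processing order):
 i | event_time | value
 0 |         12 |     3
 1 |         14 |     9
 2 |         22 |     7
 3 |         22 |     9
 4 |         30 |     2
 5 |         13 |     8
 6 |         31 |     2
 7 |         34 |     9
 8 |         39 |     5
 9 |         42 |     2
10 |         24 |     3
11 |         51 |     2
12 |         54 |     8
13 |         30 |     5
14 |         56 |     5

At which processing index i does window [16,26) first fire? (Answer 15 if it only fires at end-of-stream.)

i=0 t=12 v=3: → [12,22),[10,20),[8,18),[6,16),[4,14); WM=9
i=1 t=14 v=9: → [14,24),[12,22),[10,20),[8,18),[6,16); WM=11
i=2 t=22 v=7: → [22,32),[20,30),[18,28),[16,26),[14,24); WM=19; [4,14) fires=1 [6,16) fires=2 [8,18) fires=2
i=3 t=22 v=9: → [22,32),[20,30),[18,28),[16,26),[14,24); WM=19
i=4 t=30 v=2: → [30,40),[28,38),[26,36),[24,34),[22,32); WM=27; [10,20) fires=2 [12,22) fires=2 [14,24) fires=3 [16,26) fires=2
i=5 t=13 v=8: DROP (t<27-0); WM=27
i=6 t=31 v=2: → [30,40),[28,38),[26,36),[24,34),[22,32); WM=28; [18,28) fires=2
i=7 t=34 v=9: → [34,44),[32,42),[30,40),[28,38),[26,36); WM=31; [20,30) fires=2
i=8 t=39 v=5: → [38,48),[36,46),[34,44),[32,42),[30,40); WM=36; [22,32) fires=4 [24,34) fires=2 [26,36) fires=3
i=9 t=42 v=2: → [42,52),[40,50),[38,48),[36,46),[34,44); WM=39; [28,38) fires=3
i=10 t=24 v=3: DROP (t<39-0); WM=39
i=11 t=51 v=2: → [50,60),[48,58),[46,56),[44,54),[42,52); WM=48; [30,40) fires=4 [32,42) fires=2 [34,44) fires=3 [36,46) fires=2 [38,48) fires=2
i=12 t=54 v=8: → [54,64),[52,62),[50,60),[48,58),[46,56); WM=51; [40,50) fires=1
i=13 t=30 v=5: DROP (t<51-0); WM=51
i=14 t=56 v=5: → [56,66),[54,64),[52,62),[50,60),[48,58); WM=53; [42,52) fires=2

4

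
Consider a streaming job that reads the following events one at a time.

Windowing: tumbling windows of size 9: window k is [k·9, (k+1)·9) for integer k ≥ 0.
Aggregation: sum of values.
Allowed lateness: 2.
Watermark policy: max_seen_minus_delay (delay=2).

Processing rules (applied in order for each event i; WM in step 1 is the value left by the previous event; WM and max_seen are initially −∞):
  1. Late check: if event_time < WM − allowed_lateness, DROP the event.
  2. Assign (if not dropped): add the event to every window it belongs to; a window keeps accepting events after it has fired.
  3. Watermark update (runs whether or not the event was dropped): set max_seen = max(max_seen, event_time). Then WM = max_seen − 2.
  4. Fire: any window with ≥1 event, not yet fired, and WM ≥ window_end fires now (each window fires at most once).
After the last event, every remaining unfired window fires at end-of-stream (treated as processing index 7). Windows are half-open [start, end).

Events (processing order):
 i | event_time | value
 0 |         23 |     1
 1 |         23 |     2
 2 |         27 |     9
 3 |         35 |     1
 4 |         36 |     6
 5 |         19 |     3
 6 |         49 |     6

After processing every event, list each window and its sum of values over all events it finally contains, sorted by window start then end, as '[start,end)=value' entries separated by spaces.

i=0 t=23 v=1: → [18,27); WM=21
i=1 t=23 v=2: → [18,27); WM=21
i=2 t=27 v=9: → [27,36); WM=25
i=3 t=35 v=1: → [27,36); WM=33; [18,27) fires=3
i=4 t=36 v=6: → [36,45); WM=34
i=5 t=19 v=3: DROP (t<34-2); WM=34
i=6 t=49 v=6: → [45,54); WM=47; [27,36) fires=10 [36,45) fires=6

[18,27)=3 [27,36)=10 [36,45)=6 [45,54)=6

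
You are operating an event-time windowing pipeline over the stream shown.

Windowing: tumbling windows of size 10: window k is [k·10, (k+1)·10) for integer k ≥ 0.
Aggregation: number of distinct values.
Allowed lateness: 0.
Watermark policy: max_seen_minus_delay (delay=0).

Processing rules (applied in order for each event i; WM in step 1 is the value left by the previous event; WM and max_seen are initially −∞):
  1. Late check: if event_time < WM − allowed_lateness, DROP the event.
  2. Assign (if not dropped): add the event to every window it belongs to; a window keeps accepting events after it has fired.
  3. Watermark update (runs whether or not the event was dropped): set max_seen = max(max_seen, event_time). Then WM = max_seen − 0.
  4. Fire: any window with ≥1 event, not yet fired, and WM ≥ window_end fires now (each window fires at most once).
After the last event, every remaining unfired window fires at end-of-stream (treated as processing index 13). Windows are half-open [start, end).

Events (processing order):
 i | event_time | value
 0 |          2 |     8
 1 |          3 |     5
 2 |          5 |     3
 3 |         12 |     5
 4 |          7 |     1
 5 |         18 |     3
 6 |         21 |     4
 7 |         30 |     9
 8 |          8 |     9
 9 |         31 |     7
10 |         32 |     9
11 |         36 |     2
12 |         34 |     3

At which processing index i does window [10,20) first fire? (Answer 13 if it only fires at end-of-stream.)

6

i=0 t=2 v=8: → [0,10); WM=2
i=1 t=3 v=5: → [0,10); WM=3
i=2 t=5 v=3: → [0,10); WM=5
i=3 t=12 v=5: → [10,20); WM=12; [0,10) fires=3
i=4 t=7 v=1: DROP (t<12-0); WM=12
i=5 t=18 v=3: → [10,20); WM=18
i=6 t=21 v=4: → [20,30); WM=21; [10,20) fires=2
i=7 t=30 v=9: → [30,40); WM=30; [20,30) fires=1
i=8 t=8 v=9: DROP (t<30-0); WM=30
i=9 t=31 v=7: → [30,40); WM=31
i=10 t=32 v=9: → [30,40); WM=32
i=11 t=36 v=2: → [30,40); WM=36
i=12 t=34 v=3: DROP (t<36-0); WM=36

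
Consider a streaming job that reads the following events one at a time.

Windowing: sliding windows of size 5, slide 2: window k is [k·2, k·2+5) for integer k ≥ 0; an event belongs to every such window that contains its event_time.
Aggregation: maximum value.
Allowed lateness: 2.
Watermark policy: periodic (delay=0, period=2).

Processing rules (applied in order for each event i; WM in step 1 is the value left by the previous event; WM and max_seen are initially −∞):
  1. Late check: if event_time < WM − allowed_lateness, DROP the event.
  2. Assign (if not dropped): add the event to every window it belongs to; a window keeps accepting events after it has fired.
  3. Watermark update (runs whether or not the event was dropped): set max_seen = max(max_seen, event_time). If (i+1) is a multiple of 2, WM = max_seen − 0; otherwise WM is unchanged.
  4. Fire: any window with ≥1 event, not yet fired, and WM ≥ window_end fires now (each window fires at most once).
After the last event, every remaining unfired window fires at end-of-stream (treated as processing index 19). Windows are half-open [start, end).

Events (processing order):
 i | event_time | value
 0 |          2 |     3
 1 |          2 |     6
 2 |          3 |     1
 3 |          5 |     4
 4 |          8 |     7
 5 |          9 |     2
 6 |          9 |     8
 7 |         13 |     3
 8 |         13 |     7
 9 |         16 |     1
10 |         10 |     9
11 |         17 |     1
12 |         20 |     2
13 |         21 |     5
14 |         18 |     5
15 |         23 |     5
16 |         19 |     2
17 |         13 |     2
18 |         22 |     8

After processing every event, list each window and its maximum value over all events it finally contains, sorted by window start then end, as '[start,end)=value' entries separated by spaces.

i=0 t=2 v=3: → [2,7),[0,5); WM=−∞
i=1 t=2 v=6: → [2,7),[0,5); WM=2
i=2 t=3 v=1: → [2,7),[0,5); WM=2
i=3 t=5 v=4: → [4,9),[2,7); WM=5; [0,5) fires=6
i=4 t=8 v=7: → [8,13),[6,11),[4,9); WM=5
i=5 t=9 v=2: → [8,13),[6,11); WM=9; [2,7) fires=6 [4,9) fires=7
i=6 t=9 v=8: → [8,13),[6,11); WM=9
i=7 t=13 v=3: → [12,17),[10,15); WM=13; [6,11) fires=8 [8,13) fires=8
i=8 t=13 v=7: → [12,17),[10,15); WM=13
i=9 t=16 v=1: → [16,21),[14,19),[12,17); WM=16; [10,15) fires=7
i=10 t=10 v=9: DROP (t<16-2); WM=16
i=11 t=17 v=1: → [16,21),[14,19); WM=17; [12,17) fires=7
i=12 t=20 v=2: → [20,25),[18,23),[16,21); WM=17
i=13 t=21 v=5: → [20,25),[18,23); WM=21; [14,19) fires=1 [16,21) fires=2
i=14 t=18 v=5: DROP (t<21-2); WM=21
i=15 t=23 v=5: → [22,27),[20,25); WM=23; [18,23) fires=5
i=16 t=19 v=2: DROP (t<23-2); WM=23
i=17 t=13 v=2: DROP (t<23-2); WM=23
i=18 t=22 v=8: → [22,27),[20,25),[18,23); WM=23

[0,5)=6 [2,7)=6 [4,9)=7 [6,11)=8 [8,13)=8 [10,15)=7 [12,17)=7 [14,19)=1 [16,21)=2 [18,23)=8 [20,25)=8 [22,27)=8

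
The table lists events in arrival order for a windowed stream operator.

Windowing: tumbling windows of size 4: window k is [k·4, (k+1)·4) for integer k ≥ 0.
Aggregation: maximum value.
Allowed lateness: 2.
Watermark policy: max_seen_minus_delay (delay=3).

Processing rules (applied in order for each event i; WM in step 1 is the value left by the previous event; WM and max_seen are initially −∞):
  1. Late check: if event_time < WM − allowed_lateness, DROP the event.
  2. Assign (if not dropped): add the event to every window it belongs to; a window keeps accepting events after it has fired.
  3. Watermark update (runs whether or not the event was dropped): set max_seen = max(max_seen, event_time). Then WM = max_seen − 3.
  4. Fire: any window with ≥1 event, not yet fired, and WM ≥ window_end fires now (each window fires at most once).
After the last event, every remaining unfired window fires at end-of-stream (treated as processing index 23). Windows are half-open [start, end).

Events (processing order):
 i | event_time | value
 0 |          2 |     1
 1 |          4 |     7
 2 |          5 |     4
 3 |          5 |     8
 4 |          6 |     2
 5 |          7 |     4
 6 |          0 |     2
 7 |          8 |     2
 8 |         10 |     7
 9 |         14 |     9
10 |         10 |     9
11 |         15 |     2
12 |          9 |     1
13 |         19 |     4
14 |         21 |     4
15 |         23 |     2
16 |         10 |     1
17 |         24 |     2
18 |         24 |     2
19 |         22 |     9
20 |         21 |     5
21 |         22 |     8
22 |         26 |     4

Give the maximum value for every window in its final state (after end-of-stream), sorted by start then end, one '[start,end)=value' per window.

i=0 t=2 v=1: → [0,4); WM=-1
i=1 t=4 v=7: → [4,8); WM=1
i=2 t=5 v=4: → [4,8); WM=2
i=3 t=5 v=8: → [4,8); WM=2
i=4 t=6 v=2: → [4,8); WM=3
i=5 t=7 v=4: → [4,8); WM=4; [0,4) fires=1
i=6 t=0 v=2: DROP (t<4-2); WM=4
i=7 t=8 v=2: → [8,12); WM=5
i=8 t=10 v=7: → [8,12); WM=7
i=9 t=14 v=9: → [12,16); WM=11; [4,8) fires=8
i=10 t=10 v=9: → [8,12); WM=11
i=11 t=15 v=2: → [12,16); WM=12; [8,12) fires=9
i=12 t=9 v=1: DROP (t<12-2); WM=12
i=13 t=19 v=4: → [16,20); WM=16; [12,16) fires=9
i=14 t=21 v=4: → [20,24); WM=18
i=15 t=23 v=2: → [20,24); WM=20; [16,20) fires=4
i=16 t=10 v=1: DROP (t<20-2); WM=20
i=17 t=24 v=2: → [24,28); WM=21
i=18 t=24 v=2: → [24,28); WM=21
i=19 t=22 v=9: → [20,24); WM=21
i=20 t=21 v=5: → [20,24); WM=21
i=21 t=22 v=8: → [20,24); WM=21
i=22 t=26 v=4: → [24,28); WM=23

[0,4)=1 [4,8)=8 [8,12)=9 [12,16)=9 [16,20)=4 [20,24)=9 [24,28)=4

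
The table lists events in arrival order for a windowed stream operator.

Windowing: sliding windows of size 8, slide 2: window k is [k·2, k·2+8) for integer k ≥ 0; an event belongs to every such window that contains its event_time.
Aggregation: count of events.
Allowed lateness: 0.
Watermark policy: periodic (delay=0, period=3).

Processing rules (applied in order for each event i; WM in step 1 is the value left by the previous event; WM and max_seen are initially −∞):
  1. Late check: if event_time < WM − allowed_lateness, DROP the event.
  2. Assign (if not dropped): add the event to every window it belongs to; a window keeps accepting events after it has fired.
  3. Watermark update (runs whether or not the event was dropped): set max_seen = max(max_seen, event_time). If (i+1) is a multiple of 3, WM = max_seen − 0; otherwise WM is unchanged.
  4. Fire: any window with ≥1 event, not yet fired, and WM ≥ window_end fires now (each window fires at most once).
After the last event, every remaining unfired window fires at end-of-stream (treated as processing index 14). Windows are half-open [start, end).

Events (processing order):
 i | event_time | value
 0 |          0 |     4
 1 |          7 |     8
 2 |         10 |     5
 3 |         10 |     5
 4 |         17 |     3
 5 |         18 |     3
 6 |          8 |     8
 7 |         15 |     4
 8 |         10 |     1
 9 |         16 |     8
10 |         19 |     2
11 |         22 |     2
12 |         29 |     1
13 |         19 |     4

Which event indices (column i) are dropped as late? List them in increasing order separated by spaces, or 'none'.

i=0 t=0 v=4: → [0,8); WM=−∞
i=1 t=7 v=8: → [6,14),[4,12),[2,10),[0,8); WM=−∞
i=2 t=10 v=5: → [10,18),[8,16),[6,14),[4,12); WM=10; [0,8) fires=2 [2,10) fires=1
i=3 t=10 v=5: → [10,18),[8,16),[6,14),[4,12); WM=10
i=4 t=17 v=3: → [16,24),[14,22),[12,20),[10,18); WM=10
i=5 t=18 v=3: → [18,26),[16,24),[14,22),[12,20); WM=18; [4,12) fires=3 [6,14) fires=3 [8,16) fires=2 [10,18) fires=3
i=6 t=8 v=8: DROP (t<18-0); WM=18
i=7 t=15 v=4: DROP (t<18-0); WM=18
i=8 t=10 v=1: DROP (t<18-0); WM=18
i=9 t=16 v=8: DROP (t<18-0); WM=18
i=10 t=19 v=2: → [18,26),[16,24),[14,22),[12,20); WM=18
i=11 t=22 v=2: → [22,30),[20,28),[18,26),[16,24); WM=22; [12,20) fires=3 [14,22) fires=3
i=12 t=29 v=1: → [28,36),[26,34),[24,32),[22,30); WM=22
i=13 t=19 v=4: DROP (t<22-0); WM=22

6 7 8 9 13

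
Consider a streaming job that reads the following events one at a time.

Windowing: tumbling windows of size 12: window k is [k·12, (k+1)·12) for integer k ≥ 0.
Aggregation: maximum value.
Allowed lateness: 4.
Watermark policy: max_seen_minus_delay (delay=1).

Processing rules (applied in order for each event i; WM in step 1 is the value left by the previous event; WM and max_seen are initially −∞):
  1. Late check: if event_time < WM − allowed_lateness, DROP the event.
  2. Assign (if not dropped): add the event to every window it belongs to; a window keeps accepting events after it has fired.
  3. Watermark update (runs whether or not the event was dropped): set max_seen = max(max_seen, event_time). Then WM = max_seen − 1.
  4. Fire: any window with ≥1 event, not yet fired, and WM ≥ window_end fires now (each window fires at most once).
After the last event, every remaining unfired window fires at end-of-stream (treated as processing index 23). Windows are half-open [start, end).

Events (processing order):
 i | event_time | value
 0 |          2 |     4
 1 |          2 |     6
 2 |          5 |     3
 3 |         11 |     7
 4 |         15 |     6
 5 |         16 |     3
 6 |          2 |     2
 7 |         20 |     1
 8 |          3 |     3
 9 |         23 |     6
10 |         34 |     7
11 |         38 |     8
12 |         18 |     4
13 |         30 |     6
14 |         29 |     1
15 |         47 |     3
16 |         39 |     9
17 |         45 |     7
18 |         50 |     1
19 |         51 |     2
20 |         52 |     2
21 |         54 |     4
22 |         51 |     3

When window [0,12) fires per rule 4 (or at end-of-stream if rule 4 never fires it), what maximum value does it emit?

7

i=0 t=2 v=4: → [0,12); WM=1
i=1 t=2 v=6: → [0,12); WM=1
i=2 t=5 v=3: → [0,12); WM=4
i=3 t=11 v=7: → [0,12); WM=10
i=4 t=15 v=6: → [12,24); WM=14; [0,12) fires=7
i=5 t=16 v=3: → [12,24); WM=15
i=6 t=2 v=2: DROP (t<15-4); WM=15
i=7 t=20 v=1: → [12,24); WM=19
i=8 t=3 v=3: DROP (t<19-4); WM=19
i=9 t=23 v=6: → [12,24); WM=22
i=10 t=34 v=7: → [24,36); WM=33; [12,24) fires=6
i=11 t=38 v=8: → [36,48); WM=37; [24,36) fires=7
i=12 t=18 v=4: DROP (t<37-4); WM=37
i=13 t=30 v=6: DROP (t<37-4); WM=37
i=14 t=29 v=1: DROP (t<37-4); WM=37
i=15 t=47 v=3: → [36,48); WM=46
i=16 t=39 v=9: DROP (t<46-4); WM=46
i=17 t=45 v=7: → [36,48); WM=46
i=18 t=50 v=1: → [48,60); WM=49; [36,48) fires=8
i=19 t=51 v=2: → [48,60); WM=50
i=20 t=52 v=2: → [48,60); WM=51
i=21 t=54 v=4: → [48,60); WM=53
i=22 t=51 v=3: → [48,60); WM=53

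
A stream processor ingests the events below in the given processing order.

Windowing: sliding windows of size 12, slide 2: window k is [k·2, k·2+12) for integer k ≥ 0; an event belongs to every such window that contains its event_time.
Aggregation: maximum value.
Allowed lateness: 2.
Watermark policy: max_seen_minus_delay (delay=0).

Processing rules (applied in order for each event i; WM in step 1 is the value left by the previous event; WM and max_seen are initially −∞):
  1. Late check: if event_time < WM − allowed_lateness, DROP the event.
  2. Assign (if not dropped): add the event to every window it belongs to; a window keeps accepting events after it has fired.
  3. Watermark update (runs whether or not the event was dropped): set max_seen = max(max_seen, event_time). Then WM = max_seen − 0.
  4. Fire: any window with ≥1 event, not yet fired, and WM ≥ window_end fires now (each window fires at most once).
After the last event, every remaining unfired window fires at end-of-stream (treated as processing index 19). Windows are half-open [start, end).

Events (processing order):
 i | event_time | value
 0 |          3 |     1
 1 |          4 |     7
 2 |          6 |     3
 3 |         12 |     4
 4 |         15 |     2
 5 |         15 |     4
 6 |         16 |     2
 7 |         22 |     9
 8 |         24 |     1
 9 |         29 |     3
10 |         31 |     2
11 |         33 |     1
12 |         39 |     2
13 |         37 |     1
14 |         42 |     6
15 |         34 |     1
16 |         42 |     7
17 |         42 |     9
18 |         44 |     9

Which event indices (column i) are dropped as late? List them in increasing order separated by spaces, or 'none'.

15

i=0 t=3 v=1: → [2,14),[0,12); WM=3
i=1 t=4 v=7: → [4,16),[2,14),[0,12); WM=4
i=2 t=6 v=3: → [6,18),[4,16),[2,14),[0,12); WM=6
i=3 t=12 v=4: → [12,24),[10,22),[8,20),[6,18),[4,16),[2,14); WM=12; [0,12) fires=7
i=4 t=15 v=2: → [14,26),[12,24),[10,22),[8,20),[6,18),[4,16); WM=15; [2,14) fires=7
i=5 t=15 v=4: → [14,26),[12,24),[10,22),[8,20),[6,18),[4,16); WM=15
i=6 t=16 v=2: → [16,28),[14,26),[12,24),[10,22),[8,20),[6,18); WM=16; [4,16) fires=7
i=7 t=22 v=9: → [22,34),[20,32),[18,30),[16,28),[14,26),[12,24); WM=22; [6,18) fires=4 [8,20) fires=4 [10,22) fires=4
i=8 t=24 v=1: → [24,36),[22,34),[20,32),[18,30),[16,28),[14,26); WM=24; [12,24) fires=9
i=9 t=29 v=3: → [28,40),[26,38),[24,36),[22,34),[20,32),[18,30); WM=29; [14,26) fires=9 [16,28) fires=9
i=10 t=31 v=2: → [30,42),[28,40),[26,38),[24,36),[22,34),[20,32); WM=31; [18,30) fires=9
i=11 t=33 v=1: → [32,44),[30,42),[28,40),[26,38),[24,36),[22,34); WM=33; [20,32) fires=9
i=12 t=39 v=2: → [38,50),[36,48),[34,46),[32,44),[30,42),[28,40); WM=39; [22,34) fires=9 [24,36) fires=3 [26,38) fires=3
i=13 t=37 v=1: → [36,48),[34,46),[32,44),[30,42),[28,40),[26,38); WM=39
i=14 t=42 v=6: → [42,54),[40,52),[38,50),[36,48),[34,46),[32,44); WM=42; [28,40) fires=3 [30,42) fires=2
i=15 t=34 v=1: DROP (t<42-2); WM=42
i=16 t=42 v=7: → [42,54),[40,52),[38,50),[36,48),[34,46),[32,44); WM=42
i=17 t=42 v=9: → [42,54),[40,52),[38,50),[36,48),[34,46),[32,44); WM=42
i=18 t=44 v=9: → [44,56),[42,54),[40,52),[38,50),[36,48),[34,46); WM=44; [32,44) fires=9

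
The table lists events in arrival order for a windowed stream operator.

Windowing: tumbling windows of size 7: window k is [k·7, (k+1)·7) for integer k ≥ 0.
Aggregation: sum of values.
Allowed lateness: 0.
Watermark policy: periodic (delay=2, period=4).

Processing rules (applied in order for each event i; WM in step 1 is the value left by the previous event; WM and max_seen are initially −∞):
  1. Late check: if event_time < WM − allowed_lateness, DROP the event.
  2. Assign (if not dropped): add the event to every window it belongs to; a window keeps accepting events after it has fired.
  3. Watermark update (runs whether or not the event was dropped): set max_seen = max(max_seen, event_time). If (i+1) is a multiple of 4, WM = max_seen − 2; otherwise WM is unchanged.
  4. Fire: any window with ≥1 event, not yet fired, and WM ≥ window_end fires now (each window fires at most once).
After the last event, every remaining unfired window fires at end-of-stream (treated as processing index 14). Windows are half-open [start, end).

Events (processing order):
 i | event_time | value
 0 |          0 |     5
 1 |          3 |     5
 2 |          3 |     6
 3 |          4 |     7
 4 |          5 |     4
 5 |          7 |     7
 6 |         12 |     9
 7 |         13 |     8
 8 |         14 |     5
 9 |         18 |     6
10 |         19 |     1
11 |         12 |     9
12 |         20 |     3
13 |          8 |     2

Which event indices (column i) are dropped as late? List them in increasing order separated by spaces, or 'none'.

13

i=0 t=0 v=5: → [0,7); WM=−∞
i=1 t=3 v=5: → [0,7); WM=−∞
i=2 t=3 v=6: → [0,7); WM=−∞
i=3 t=4 v=7: → [0,7); WM=2
i=4 t=5 v=4: → [0,7); WM=2
i=5 t=7 v=7: → [7,14); WM=2
i=6 t=12 v=9: → [7,14); WM=2
i=7 t=13 v=8: → [7,14); WM=11; [0,7) fires=27
i=8 t=14 v=5: → [14,21); WM=11
i=9 t=18 v=6: → [14,21); WM=11
i=10 t=19 v=1: → [14,21); WM=11
i=11 t=12 v=9: → [7,14); WM=17; [7,14) fires=33
i=12 t=20 v=3: → [14,21); WM=17
i=13 t=8 v=2: DROP (t<17-0); WM=17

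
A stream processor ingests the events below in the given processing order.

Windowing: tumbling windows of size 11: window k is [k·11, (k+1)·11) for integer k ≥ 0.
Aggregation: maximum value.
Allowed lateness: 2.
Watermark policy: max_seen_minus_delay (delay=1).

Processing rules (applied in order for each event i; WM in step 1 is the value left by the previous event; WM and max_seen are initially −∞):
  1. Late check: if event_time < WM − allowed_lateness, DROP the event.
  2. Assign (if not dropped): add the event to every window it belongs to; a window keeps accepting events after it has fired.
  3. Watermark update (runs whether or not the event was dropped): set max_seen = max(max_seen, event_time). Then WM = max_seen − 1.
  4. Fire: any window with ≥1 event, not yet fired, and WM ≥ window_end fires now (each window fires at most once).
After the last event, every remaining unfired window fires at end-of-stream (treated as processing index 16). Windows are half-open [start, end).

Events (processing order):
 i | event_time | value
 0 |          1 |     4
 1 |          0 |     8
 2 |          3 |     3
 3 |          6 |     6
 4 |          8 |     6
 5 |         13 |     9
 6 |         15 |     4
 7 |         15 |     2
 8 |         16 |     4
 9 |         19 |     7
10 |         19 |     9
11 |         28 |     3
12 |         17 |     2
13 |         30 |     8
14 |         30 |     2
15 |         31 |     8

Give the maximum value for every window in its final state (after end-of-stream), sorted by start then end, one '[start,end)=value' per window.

i=0 t=1 v=4: → [0,11); WM=0
i=1 t=0 v=8: → [0,11); WM=0
i=2 t=3 v=3: → [0,11); WM=2
i=3 t=6 v=6: → [0,11); WM=5
i=4 t=8 v=6: → [0,11); WM=7
i=5 t=13 v=9: → [11,22); WM=12; [0,11) fires=8
i=6 t=15 v=4: → [11,22); WM=14
i=7 t=15 v=2: → [11,22); WM=14
i=8 t=16 v=4: → [11,22); WM=15
i=9 t=19 v=7: → [11,22); WM=18
i=10 t=19 v=9: → [11,22); WM=18
i=11 t=28 v=3: → [22,33); WM=27; [11,22) fires=9
i=12 t=17 v=2: DROP (t<27-2); WM=27
i=13 t=30 v=8: → [22,33); WM=29
i=14 t=30 v=2: → [22,33); WM=29
i=15 t=31 v=8: → [22,33); WM=30

[0,11)=8 [11,22)=9 [22,33)=8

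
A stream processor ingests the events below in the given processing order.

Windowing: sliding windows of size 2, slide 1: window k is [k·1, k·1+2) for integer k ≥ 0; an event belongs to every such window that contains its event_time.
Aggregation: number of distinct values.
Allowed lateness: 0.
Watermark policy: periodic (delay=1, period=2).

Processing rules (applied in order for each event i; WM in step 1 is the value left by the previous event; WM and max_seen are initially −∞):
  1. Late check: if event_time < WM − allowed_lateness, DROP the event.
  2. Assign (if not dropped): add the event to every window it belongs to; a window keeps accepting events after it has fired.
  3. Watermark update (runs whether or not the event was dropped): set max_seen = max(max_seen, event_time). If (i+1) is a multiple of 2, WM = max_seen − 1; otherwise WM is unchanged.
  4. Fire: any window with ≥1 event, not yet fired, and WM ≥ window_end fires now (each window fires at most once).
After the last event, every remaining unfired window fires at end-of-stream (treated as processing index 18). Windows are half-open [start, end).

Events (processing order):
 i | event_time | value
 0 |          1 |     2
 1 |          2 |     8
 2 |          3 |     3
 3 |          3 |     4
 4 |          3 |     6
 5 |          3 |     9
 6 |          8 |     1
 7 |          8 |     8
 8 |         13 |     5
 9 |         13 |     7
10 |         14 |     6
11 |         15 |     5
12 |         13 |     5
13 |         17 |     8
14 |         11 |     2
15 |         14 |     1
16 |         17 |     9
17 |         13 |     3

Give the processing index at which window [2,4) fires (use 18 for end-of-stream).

i=0 t=1 v=2: → [1,3),[0,2); WM=−∞
i=1 t=2 v=8: → [2,4),[1,3); WM=1
i=2 t=3 v=3: → [3,5),[2,4); WM=1
i=3 t=3 v=4: → [3,5),[2,4); WM=2; [0,2) fires=1
i=4 t=3 v=6: → [3,5),[2,4); WM=2
i=5 t=3 v=9: → [3,5),[2,4); WM=2
i=6 t=8 v=1: → [8,10),[7,9); WM=2
i=7 t=8 v=8: → [8,10),[7,9); WM=7; [1,3) fires=2 [2,4) fires=5 [3,5) fires=4
i=8 t=13 v=5: → [13,15),[12,14); WM=7
i=9 t=13 v=7: → [13,15),[12,14); WM=12; [7,9) fires=2 [8,10) fires=2
i=10 t=14 v=6: → [14,16),[13,15); WM=12
i=11 t=15 v=5: → [15,17),[14,16); WM=14; [12,14) fires=2
i=12 t=13 v=5: DROP (t<14-0); WM=14
i=13 t=17 v=8: → [17,19),[16,18); WM=16; [13,15) fires=3 [14,16) fires=2
i=14 t=11 v=2: DROP (t<16-0); WM=16
i=15 t=14 v=1: DROP (t<16-0); WM=16
i=16 t=17 v=9: → [17,19),[16,18); WM=16
i=17 t=13 v=3: DROP (t<16-0); WM=16

7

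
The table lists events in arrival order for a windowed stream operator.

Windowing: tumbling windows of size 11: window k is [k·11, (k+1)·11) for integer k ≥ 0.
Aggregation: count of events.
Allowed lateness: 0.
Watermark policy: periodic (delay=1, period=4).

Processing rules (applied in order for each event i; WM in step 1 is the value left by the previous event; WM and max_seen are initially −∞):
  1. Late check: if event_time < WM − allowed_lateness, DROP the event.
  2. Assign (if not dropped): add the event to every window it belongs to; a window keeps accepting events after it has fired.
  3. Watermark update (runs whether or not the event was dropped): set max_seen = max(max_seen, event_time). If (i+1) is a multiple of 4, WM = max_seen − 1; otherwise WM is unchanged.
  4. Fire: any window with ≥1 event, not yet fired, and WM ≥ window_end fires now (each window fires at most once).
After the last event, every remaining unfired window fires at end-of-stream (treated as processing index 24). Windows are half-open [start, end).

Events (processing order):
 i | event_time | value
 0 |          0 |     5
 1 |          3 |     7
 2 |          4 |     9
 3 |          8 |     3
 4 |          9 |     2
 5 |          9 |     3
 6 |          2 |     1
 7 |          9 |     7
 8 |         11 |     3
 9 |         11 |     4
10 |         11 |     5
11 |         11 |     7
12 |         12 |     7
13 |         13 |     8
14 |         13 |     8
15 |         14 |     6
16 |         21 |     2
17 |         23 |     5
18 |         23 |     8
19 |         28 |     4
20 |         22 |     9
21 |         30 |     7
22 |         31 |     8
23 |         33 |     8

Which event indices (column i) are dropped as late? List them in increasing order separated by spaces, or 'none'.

i=0 t=0 v=5: → [0,11); WM=−∞
i=1 t=3 v=7: → [0,11); WM=−∞
i=2 t=4 v=9: → [0,11); WM=−∞
i=3 t=8 v=3: → [0,11); WM=7
i=4 t=9 v=2: → [0,11); WM=7
i=5 t=9 v=3: → [0,11); WM=7
i=6 t=2 v=1: DROP (t<7-0); WM=7
i=7 t=9 v=7: → [0,11); WM=8
i=8 t=11 v=3: → [11,22); WM=8
i=9 t=11 v=4: → [11,22); WM=8
i=10 t=11 v=5: → [11,22); WM=8
i=11 t=11 v=7: → [11,22); WM=10
i=12 t=12 v=7: → [11,22); WM=10
i=13 t=13 v=8: → [11,22); WM=10
i=14 t=13 v=8: → [11,22); WM=10
i=15 t=14 v=6: → [11,22); WM=13; [0,11) fires=7
i=16 t=21 v=2: → [11,22); WM=13
i=17 t=23 v=5: → [22,33); WM=13
i=18 t=23 v=8: → [22,33); WM=13
i=19 t=28 v=4: → [22,33); WM=27; [11,22) fires=9
i=20 t=22 v=9: DROP (t<27-0); WM=27
i=21 t=30 v=7: → [22,33); WM=27
i=22 t=31 v=8: → [22,33); WM=27
i=23 t=33 v=8: → [33,44); WM=32

6 20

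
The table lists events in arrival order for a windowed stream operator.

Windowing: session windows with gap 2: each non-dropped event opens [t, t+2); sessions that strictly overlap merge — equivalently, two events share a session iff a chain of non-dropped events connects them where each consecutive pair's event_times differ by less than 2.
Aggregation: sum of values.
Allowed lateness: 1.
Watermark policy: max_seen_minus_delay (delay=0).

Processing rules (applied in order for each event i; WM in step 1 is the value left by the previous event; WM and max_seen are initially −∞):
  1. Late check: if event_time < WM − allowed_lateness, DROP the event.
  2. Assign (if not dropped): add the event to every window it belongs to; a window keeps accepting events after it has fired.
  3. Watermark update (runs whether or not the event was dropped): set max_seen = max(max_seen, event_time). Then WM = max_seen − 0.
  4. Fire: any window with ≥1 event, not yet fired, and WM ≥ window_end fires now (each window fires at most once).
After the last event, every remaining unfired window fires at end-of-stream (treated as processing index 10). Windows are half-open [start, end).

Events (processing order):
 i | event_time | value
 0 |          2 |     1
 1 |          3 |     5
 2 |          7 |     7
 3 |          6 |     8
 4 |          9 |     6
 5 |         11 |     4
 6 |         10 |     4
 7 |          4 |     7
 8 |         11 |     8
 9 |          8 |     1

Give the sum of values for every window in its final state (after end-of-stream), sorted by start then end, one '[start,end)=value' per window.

[2,5)=6 [6,9)=15 [9,13)=22

i=0 t=2 v=1: → [2,4); WM=2
i=1 t=3 v=5: → [2,5); WM=3
i=2 t=7 v=7: → [7,9); WM=7
i=3 t=6 v=8: → [6,9); WM=7
i=4 t=9 v=6: → [9,11); WM=9
i=5 t=11 v=4: → [11,13); WM=11
i=6 t=10 v=4: → [9,13); WM=11
i=7 t=4 v=7: DROP (t<11-1); WM=11
i=8 t=11 v=8: → [9,13); WM=11
i=9 t=8 v=1: DROP (t<11-1); WM=11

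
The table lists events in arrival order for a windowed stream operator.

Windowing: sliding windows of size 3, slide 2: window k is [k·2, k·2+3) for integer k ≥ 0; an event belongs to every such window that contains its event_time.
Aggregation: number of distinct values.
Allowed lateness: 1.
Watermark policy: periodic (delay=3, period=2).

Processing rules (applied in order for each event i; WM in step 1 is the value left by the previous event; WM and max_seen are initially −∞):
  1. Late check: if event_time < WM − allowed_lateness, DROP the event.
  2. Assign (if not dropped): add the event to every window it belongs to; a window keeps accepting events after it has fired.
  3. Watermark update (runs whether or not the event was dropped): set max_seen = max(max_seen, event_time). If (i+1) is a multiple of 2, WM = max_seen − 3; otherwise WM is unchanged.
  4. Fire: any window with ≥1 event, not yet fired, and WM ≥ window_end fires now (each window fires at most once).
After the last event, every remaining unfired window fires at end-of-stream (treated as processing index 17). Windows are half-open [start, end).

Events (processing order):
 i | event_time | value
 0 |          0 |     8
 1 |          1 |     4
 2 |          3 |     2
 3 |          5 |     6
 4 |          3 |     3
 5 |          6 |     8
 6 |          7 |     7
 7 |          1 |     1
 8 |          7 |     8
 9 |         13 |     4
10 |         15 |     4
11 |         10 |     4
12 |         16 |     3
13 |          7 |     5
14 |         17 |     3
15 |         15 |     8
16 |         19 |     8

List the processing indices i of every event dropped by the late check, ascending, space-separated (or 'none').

7 13

i=0 t=0 v=8: → [0,3); WM=−∞
i=1 t=1 v=4: → [0,3); WM=-2
i=2 t=3 v=2: → [2,5); WM=-2
i=3 t=5 v=6: → [4,7); WM=2
i=4 t=3 v=3: → [2,5); WM=2
i=5 t=6 v=8: → [6,9),[4,7); WM=3; [0,3) fires=2
i=6 t=7 v=7: → [6,9); WM=3
i=7 t=1 v=1: DROP (t<3-1); WM=4
i=8 t=7 v=8: → [6,9); WM=4
i=9 t=13 v=4: → [12,15); WM=10; [2,5) fires=2 [4,7) fires=2 [6,9) fires=2
i=10 t=15 v=4: → [14,17); WM=10
i=11 t=10 v=4: → [10,13),[8,11); WM=12; [8,11) fires=1
i=12 t=16 v=3: → [16,19),[14,17); WM=12
i=13 t=7 v=5: DROP (t<12-1); WM=13; [10,13) fires=1
i=14 t=17 v=3: → [16,19); WM=13
i=15 t=15 v=8: → [14,17); WM=14
i=16 t=19 v=8: → [18,21); WM=14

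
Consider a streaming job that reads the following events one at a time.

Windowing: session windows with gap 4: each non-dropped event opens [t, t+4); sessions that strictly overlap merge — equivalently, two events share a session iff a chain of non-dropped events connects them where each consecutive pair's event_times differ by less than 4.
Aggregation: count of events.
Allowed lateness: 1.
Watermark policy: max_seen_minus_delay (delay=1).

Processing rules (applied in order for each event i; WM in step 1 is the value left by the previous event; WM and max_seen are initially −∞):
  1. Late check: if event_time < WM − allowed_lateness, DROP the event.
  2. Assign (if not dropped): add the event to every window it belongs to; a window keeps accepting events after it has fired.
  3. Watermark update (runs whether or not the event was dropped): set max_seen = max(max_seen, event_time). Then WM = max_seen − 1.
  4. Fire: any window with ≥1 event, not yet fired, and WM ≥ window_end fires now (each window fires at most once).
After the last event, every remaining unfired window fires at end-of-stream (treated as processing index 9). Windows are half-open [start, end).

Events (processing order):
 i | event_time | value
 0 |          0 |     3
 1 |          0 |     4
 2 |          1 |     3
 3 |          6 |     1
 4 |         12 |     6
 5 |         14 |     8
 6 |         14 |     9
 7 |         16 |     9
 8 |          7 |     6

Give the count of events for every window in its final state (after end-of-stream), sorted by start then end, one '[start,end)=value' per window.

i=0 t=0 v=3: → [0,4); WM=-1
i=1 t=0 v=4: → [0,4); WM=-1
i=2 t=1 v=3: → [0,5); WM=0
i=3 t=6 v=1: → [6,10); WM=5
i=4 t=12 v=6: → [12,16); WM=11
i=5 t=14 v=8: → [12,18); WM=13
i=6 t=14 v=9: → [12,18); WM=13
i=7 t=16 v=9: → [12,20); WM=15
i=8 t=7 v=6: DROP (t<15-1); WM=15

[0,5)=3 [6,10)=1 [12,20)=4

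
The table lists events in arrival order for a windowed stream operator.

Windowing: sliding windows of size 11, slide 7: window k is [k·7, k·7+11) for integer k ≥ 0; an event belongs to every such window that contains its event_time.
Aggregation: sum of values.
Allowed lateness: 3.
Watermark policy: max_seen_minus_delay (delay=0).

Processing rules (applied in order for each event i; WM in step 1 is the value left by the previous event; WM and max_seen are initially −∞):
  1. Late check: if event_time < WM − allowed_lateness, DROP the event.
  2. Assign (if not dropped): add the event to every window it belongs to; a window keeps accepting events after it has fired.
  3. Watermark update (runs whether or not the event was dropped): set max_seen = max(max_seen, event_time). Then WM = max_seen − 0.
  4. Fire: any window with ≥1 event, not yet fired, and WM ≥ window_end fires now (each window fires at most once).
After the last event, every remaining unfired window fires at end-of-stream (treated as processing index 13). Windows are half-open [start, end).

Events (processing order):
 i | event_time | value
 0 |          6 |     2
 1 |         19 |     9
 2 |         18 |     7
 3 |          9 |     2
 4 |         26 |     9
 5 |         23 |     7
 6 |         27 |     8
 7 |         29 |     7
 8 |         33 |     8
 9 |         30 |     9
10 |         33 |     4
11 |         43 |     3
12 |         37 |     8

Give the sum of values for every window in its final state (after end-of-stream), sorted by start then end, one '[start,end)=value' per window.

[0,11)=2 [14,25)=23 [21,32)=40 [28,39)=28 [35,46)=3 [42,53)=3

i=0 t=6 v=2: → [0,11); WM=6
i=1 t=19 v=9: → [14,25); WM=19; [0,11) fires=2
i=2 t=18 v=7: → [14,25); WM=19
i=3 t=9 v=2: DROP (t<19-3); WM=19
i=4 t=26 v=9: → [21,32); WM=26; [14,25) fires=16
i=5 t=23 v=7: → [21,32),[14,25); WM=26
i=6 t=27 v=8: → [21,32); WM=27
i=7 t=29 v=7: → [28,39),[21,32); WM=29
i=8 t=33 v=8: → [28,39); WM=33; [21,32) fires=31
i=9 t=30 v=9: → [28,39),[21,32); WM=33
i=10 t=33 v=4: → [28,39); WM=33
i=11 t=43 v=3: → [42,53),[35,46); WM=43; [28,39) fires=28
i=12 t=37 v=8: DROP (t<43-3); WM=43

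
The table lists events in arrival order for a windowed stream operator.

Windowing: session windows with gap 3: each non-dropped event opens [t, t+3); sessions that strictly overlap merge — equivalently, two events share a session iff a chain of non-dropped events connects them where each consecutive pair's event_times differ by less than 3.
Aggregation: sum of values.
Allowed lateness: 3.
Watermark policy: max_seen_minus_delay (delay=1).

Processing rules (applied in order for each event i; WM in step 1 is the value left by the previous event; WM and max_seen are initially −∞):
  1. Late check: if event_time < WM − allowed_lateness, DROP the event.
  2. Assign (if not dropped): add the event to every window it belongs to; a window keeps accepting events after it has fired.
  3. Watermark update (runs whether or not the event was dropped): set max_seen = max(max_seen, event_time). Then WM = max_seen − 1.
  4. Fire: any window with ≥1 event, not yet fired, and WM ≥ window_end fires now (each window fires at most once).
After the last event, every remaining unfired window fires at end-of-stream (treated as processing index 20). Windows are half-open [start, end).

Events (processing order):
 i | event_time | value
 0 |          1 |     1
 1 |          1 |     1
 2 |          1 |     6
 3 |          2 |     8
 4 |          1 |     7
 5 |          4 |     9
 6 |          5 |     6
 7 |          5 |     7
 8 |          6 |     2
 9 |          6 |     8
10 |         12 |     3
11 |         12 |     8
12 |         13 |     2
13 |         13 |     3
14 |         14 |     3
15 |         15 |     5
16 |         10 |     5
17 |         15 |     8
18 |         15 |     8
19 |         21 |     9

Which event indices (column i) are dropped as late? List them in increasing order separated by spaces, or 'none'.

16

i=0 t=1 v=1: → [1,4); WM=0
i=1 t=1 v=1: → [1,4); WM=0
i=2 t=1 v=6: → [1,4); WM=0
i=3 t=2 v=8: → [1,5); WM=1
i=4 t=1 v=7: → [1,5); WM=1
i=5 t=4 v=9: → [1,7); WM=3
i=6 t=5 v=6: → [1,8); WM=4
i=7 t=5 v=7: → [1,8); WM=4
i=8 t=6 v=2: → [1,9); WM=5
i=9 t=6 v=8: → [1,9); WM=5
i=10 t=12 v=3: → [12,15); WM=11
i=11 t=12 v=8: → [12,15); WM=11
i=12 t=13 v=2: → [12,16); WM=12
i=13 t=13 v=3: → [12,16); WM=12
i=14 t=14 v=3: → [12,17); WM=13
i=15 t=15 v=5: → [12,18); WM=14
i=16 t=10 v=5: DROP (t<14-3); WM=14
i=17 t=15 v=8: → [12,18); WM=14
i=18 t=15 v=8: → [12,18); WM=14
i=19 t=21 v=9: → [21,24); WM=20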